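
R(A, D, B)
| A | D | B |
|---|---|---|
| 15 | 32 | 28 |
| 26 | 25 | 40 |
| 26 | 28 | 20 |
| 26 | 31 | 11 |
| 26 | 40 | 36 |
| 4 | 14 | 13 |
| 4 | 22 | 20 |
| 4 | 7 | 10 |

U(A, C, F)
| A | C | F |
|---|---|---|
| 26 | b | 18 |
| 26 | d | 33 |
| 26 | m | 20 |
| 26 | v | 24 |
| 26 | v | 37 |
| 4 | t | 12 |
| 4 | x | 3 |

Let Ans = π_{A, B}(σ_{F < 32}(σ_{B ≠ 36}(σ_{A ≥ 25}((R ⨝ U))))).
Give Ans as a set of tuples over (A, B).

Joining R and U on A yields {(26, 25, 40, b, 18), (26, 25, 40, d, 33), (26, 25, 40, m, 20), (26, 25, 40, v, 24), (26, 25, 40, v, 37), (26, 28, 20, b, 18), (26, 28, 20, d, 33), (26, 28, 20, m, 20), (26, 28, 20, v, 24), (26, 28, 20, v, 37), (26, 31, 11, b, 18), (26, 31, 11, d, 33), (26, 31, 11, m, 20), (26, 31, 11, v, 24), (26, 31, 11, v, 37), (26, 40, 36, b, 18), (26, 40, 36, d, 33), (26, 40, 36, m, 20), (26, 40, 36, v, 24), (26, 40, 36, v, 37), (4, 14, 13, t, 12), (4, 14, 13, x, 3), (4, 22, 20, t, 12), (4, 22, 20, x, 3), (4, 7, 10, t, 12), (4, 7, 10, x, 3)}.
σ[A ≥ 25]: keep tuples satisfying A ≥ 25 → {(26, 25, 40, b, 18), (26, 25, 40, d, 33), (26, 25, 40, m, 20), (26, 25, 40, v, 24), (26, 25, 40, v, 37), (26, 28, 20, b, 18), (26, 28, 20, d, 33), (26, 28, 20, m, 20), (26, 28, 20, v, 24), (26, 28, 20, v, 37), (26, 31, 11, b, 18), (26, 31, 11, d, 33), (26, 31, 11, m, 20), (26, 31, 11, v, 24), (26, 31, 11, v, 37), (26, 40, 36, b, 18), (26, 40, 36, d, 33), (26, 40, 36, m, 20), (26, 40, 36, v, 24), (26, 40, 36, v, 37)}
σ[B ≠ 36]: keep tuples satisfying B ≠ 36 → {(26, 25, 40, b, 18), (26, 25, 40, d, 33), (26, 25, 40, m, 20), (26, 25, 40, v, 24), (26, 25, 40, v, 37), (26, 28, 20, b, 18), (26, 28, 20, d, 33), (26, 28, 20, m, 20), (26, 28, 20, v, 24), (26, 28, 20, v, 37), (26, 31, 11, b, 18), (26, 31, 11, d, 33), (26, 31, 11, m, 20), (26, 31, 11, v, 24), (26, 31, 11, v, 37)}
σ[F < 32]: keep tuples satisfying F < 32 → {(26, 25, 40, b, 18), (26, 25, 40, m, 20), (26, 25, 40, v, 24), (26, 28, 20, b, 18), (26, 28, 20, m, 20), (26, 28, 20, v, 24), (26, 31, 11, b, 18), (26, 31, 11, m, 20), (26, 31, 11, v, 24)}
π_{A, B} gives {(26, 11), (26, 20), (26, 40)} (6 duplicate(s) eliminated).

{(26, 11), (26, 20), (26, 40)}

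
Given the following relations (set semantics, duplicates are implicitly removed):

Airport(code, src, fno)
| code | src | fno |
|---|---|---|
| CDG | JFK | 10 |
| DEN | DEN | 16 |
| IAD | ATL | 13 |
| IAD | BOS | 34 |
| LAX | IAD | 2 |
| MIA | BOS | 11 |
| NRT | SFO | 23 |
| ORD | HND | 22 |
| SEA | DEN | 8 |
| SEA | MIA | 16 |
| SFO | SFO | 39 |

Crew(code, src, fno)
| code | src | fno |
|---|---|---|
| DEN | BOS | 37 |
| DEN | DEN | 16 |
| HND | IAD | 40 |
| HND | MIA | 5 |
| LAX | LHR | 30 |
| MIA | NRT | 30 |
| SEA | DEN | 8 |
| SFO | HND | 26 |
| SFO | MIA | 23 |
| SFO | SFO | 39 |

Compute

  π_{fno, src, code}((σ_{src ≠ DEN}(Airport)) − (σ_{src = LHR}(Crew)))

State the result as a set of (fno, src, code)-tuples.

{(10, JFK, CDG), (11, BOS, MIA), (13, ATL, IAD), (16, MIA, SEA), (2, IAD, LAX), (22, HND, ORD), (23, SFO, NRT), (34, BOS, IAD), (39, SFO, SFO)}

σ[src ≠ DEN]: keep tuples satisfying src ≠ DEN → {(CDG, JFK, 10), (IAD, ATL, 13), (IAD, BOS, 34), (LAX, IAD, 2), (MIA, BOS, 11), (NRT, SFO, 23), (ORD, HND, 22), (SEA, MIA, 16), (SFO, SFO, 39)}
σ[src = LHR]: keep tuples satisfying src = LHR → {(LAX, LHR, 30)}
Difference: {(CDG, JFK, 10), (IAD, ATL, 13), (IAD, BOS, 34), (LAX, IAD, 2), (MIA, BOS, 11), (NRT, SFO, 23), (ORD, HND, 22), (SEA, MIA, 16), (SFO, SFO, 39)} with {(LAX, LHR, 30)} → {(CDG, JFK, 10), (IAD, ATL, 13), (IAD, BOS, 34), (LAX, IAD, 2), (MIA, BOS, 11), (NRT, SFO, 23), (ORD, HND, 22), (SEA, MIA, 16), (SFO, SFO, 39)}
Projecting to fno, src, code: {(10, JFK, CDG), (11, BOS, MIA), (13, ATL, IAD), (16, MIA, SEA), (2, IAD, LAX), (22, HND, ORD), (23, SFO, NRT), (34, BOS, IAD), (39, SFO, SFO)}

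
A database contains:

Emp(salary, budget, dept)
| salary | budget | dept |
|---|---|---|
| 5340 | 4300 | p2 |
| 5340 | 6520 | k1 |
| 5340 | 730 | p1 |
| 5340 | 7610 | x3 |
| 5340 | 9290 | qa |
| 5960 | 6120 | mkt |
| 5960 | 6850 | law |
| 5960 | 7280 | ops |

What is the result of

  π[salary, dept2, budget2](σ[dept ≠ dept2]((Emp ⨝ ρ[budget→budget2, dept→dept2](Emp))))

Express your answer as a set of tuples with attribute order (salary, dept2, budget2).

ρ[budget→budget2, dept→dept2]: schema becomes (salary, budget2, dept2); tuples unchanged.
Joining Emp and ρ[budget→budget2, dept→dept2](Emp) on salary yields {(5340, 4300, p2, 4300, p2), (5340, 4300, p2, 6520, k1), (5340, 4300, p2, 730, p1), (5340, 4300, p2, 7610, x3), (5340, 4300, p2, 9290, qa), (5340, 6520, k1, 4300, p2), (5340, 6520, k1, 6520, k1), (5340, 6520, k1, 730, p1), (5340, 6520, k1, 7610, x3), (5340, 6520, k1, 9290, qa), (5340, 730, p1, 4300, p2), (5340, 730, p1, 6520, k1), (5340, 730, p1, 730, p1), (5340, 730, p1, 7610, x3), (5340, 730, p1, 9290, qa), (5340, 7610, x3, 4300, p2), (5340, 7610, x3, 6520, k1), (5340, 7610, x3, 730, p1), (5340, 7610, x3, 7610, x3), (5340, 7610, x3, 9290, qa), (5340, 9290, qa, 4300, p2), (5340, 9290, qa, 6520, k1), (5340, 9290, qa, 730, p1), (5340, 9290, qa, 7610, x3), (5340, 9290, qa, 9290, qa), (5960, 6120, mkt, 6120, mkt), (5960, 6120, mkt, 6850, law), (5960, 6120, mkt, 7280, ops), (5960, 6850, law, 6120, mkt), (5960, 6850, law, 6850, law), (5960, 6850, law, 7280, ops), (5960, 7280, ops, 6120, mkt), (5960, 7280, ops, 6850, law), (5960, 7280, ops, 7280, ops)}.
σ[dept ≠ dept2]: keep tuples satisfying dept ≠ dept2 → {(5340, 4300, p2, 6520, k1), (5340, 4300, p2, 730, p1), (5340, 4300, p2, 7610, x3), (5340, 4300, p2, 9290, qa), (5340, 6520, k1, 4300, p2), (5340, 6520, k1, 730, p1), (5340, 6520, k1, 7610, x3), (5340, 6520, k1, 9290, qa), (5340, 730, p1, 4300, p2), (5340, 730, p1, 6520, k1), (5340, 730, p1, 7610, x3), (5340, 730, p1, 9290, qa), (5340, 7610, x3, 4300, p2), (5340, 7610, x3, 6520, k1), (5340, 7610, x3, 730, p1), (5340, 7610, x3, 9290, qa), (5340, 9290, qa, 4300, p2), (5340, 9290, qa, 6520, k1), (5340, 9290, qa, 730, p1), (5340, 9290, qa, 7610, x3), (5960, 6120, mkt, 6850, law), (5960, 6120, mkt, 7280, ops), (5960, 6850, law, 6120, mkt), (5960, 6850, law, 7280, ops), (5960, 7280, ops, 6120, mkt), (5960, 7280, ops, 6850, law)}
Projecting to salary, dept2, budget2 (18 duplicate(s) eliminated): {(5340, k1, 6520), (5340, p1, 730), (5340, p2, 4300), (5340, qa, 9290), (5340, x3, 7610), (5960, law, 6850), (5960, mkt, 6120), (5960, ops, 7280)}

{(5340, k1, 6520), (5340, p1, 730), (5340, p2, 4300), (5340, qa, 9290), (5340, x3, 7610), (5960, law, 6850), (5960, mkt, 6120), (5960, ops, 7280)}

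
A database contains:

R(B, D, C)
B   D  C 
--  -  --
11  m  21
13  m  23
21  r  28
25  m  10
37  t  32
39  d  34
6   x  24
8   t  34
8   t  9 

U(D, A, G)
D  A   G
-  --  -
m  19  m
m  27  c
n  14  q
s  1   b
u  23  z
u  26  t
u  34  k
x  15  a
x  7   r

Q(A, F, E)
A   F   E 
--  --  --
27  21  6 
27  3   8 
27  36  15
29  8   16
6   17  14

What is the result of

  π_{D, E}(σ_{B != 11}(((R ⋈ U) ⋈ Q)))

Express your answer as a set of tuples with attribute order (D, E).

{(m, 15), (m, 6), (m, 8)}

Natural join on D: {(11, m, 21, 19, m), (11, m, 21, 27, c), (13, m, 23, 19, m), (13, m, 23, 27, c), (25, m, 10, 19, m), (25, m, 10, 27, c), (6, x, 24, 15, a), (6, x, 24, 7, r)}
Natural join on A: {(11, m, 21, 27, c, 21, 6), (11, m, 21, 27, c, 3, 8), (11, m, 21, 27, c, 36, 15), (13, m, 23, 27, c, 21, 6), (13, m, 23, 27, c, 3, 8), (13, m, 23, 27, c, 36, 15), (25, m, 10, 27, c, 21, 6), (25, m, 10, 27, c, 3, 8), (25, m, 10, 27, c, 36, 15)}
Filtering on B != 11 leaves {(13, m, 23, 27, c, 21, 6), (13, m, 23, 27, c, 3, 8), (13, m, 23, 27, c, 36, 15), (25, m, 10, 27, c, 21, 6), (25, m, 10, 27, c, 3, 8), (25, m, 10, 27, c, 36, 15)}.
Keep only column(s) D, E (3 duplicate(s) eliminated): {(m, 15), (m, 6), (m, 8)}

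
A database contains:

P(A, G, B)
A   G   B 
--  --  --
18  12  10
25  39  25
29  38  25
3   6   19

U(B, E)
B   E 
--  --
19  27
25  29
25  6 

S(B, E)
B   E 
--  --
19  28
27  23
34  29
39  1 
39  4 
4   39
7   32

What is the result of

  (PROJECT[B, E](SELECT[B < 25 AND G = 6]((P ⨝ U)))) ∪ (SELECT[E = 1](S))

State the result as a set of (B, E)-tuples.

P ⋈ U (natural join on B): {(25, 39, 25, 29), (25, 39, 25, 6), (29, 38, 25, 29), (29, 38, 25, 6), (3, 6, 19, 27)}
σ[B < 25 AND G = 6]: keep tuples satisfying B < 25 AND G = 6 → {(3, 6, 19, 27)}
π[B, E]: project onto (B, E) → {(19, 27)}
σ[E = 1]: keep tuples satisfying E = 1 → {(39, 1)}
Union: {(19, 27)} with {(39, 1)} → {(19, 27), (39, 1)}

{(19, 27), (39, 1)}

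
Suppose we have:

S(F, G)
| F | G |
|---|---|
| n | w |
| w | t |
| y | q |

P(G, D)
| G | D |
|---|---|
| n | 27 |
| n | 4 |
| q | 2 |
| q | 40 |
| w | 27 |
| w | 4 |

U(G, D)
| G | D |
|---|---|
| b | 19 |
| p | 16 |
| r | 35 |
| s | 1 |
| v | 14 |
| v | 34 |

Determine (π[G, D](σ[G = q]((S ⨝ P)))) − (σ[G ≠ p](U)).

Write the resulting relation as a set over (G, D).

S ⋈ P (natural join on G): {(n, w, 27), (n, w, 4), (y, q, 2), (y, q, 40)}
σ[G = q]: keep tuples satisfying G = q → {(y, q, 2), (y, q, 40)}
Projecting to G, D: {(q, 2), (q, 40)}
σ[G ≠ p]: keep tuples satisfying G ≠ p → {(b, 19), (r, 35), (s, 1), (v, 14), (v, 34)}
Difference: {(q, 2), (q, 40)} with {(b, 19), (r, 35), (s, 1), (v, 14), (v, 34)} → {(q, 2), (q, 40)}

{(q, 2), (q, 40)}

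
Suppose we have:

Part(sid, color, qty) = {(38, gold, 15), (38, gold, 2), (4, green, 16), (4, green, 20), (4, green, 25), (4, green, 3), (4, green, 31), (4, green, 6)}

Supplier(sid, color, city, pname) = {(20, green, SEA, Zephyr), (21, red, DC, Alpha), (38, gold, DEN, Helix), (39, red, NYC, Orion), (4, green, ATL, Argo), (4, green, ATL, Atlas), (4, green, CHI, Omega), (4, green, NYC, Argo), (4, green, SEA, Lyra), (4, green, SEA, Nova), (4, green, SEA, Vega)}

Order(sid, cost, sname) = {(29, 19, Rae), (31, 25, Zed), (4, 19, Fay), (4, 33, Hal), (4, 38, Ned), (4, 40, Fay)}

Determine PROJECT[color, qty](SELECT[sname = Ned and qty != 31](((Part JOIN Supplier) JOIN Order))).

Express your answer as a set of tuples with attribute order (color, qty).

{(green, 16), (green, 20), (green, 25), (green, 3), (green, 6)}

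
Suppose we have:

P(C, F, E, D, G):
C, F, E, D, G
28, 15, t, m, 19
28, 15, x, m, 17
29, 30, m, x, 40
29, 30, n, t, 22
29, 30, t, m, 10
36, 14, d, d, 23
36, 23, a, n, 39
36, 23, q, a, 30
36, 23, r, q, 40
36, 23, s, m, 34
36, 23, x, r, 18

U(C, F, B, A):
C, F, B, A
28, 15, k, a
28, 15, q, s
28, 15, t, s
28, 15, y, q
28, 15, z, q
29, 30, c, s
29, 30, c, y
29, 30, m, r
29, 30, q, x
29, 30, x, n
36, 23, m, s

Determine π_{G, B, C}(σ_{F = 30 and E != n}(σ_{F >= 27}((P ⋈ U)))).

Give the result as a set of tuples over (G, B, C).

{(10, c, 29), (10, m, 29), (10, q, 29), (10, x, 29), (40, c, 29), (40, m, 29), (40, q, 29), (40, x, 29)}

Joining P and U on C, F yields {(28, 15, t, m, 19, k, a), (28, 15, t, m, 19, q, s), (28, 15, t, m, 19, t, s), (28, 15, t, m, 19, y, q), (28, 15, t, m, 19, z, q), (28, 15, x, m, 17, k, a), (28, 15, x, m, 17, q, s), (28, 15, x, m, 17, t, s), (28, 15, x, m, 17, y, q), (28, 15, x, m, 17, z, q), (29, 30, m, x, 40, c, s), (29, 30, m, x, 40, c, y), (29, 30, m, x, 40, m, r), (29, 30, m, x, 40, q, x), (29, 30, m, x, 40, x, n), (29, 30, n, t, 22, c, s), (29, 30, n, t, 22, c, y), (29, 30, n, t, 22, m, r), (29, 30, n, t, 22, q, x), (29, 30, n, t, 22, x, n), (29, 30, t, m, 10, c, s), (29, 30, t, m, 10, c, y), (29, 30, t, m, 10, m, r), (29, 30, t, m, 10, q, x), (29, 30, t, m, 10, x, n), (36, 23, a, n, 39, m, s), (36, 23, q, a, 30, m, s), (36, 23, r, q, 40, m, s), (36, 23, s, m, 34, m, s), (36, 23, x, r, 18, m, s)}.
Filtering on F >= 27 leaves {(29, 30, m, x, 40, c, s), (29, 30, m, x, 40, c, y), (29, 30, m, x, 40, m, r), (29, 30, m, x, 40, q, x), (29, 30, m, x, 40, x, n), (29, 30, n, t, 22, c, s), (29, 30, n, t, 22, c, y), (29, 30, n, t, 22, m, r), (29, 30, n, t, 22, q, x), (29, 30, n, t, 22, x, n), (29, 30, t, m, 10, c, s), (29, 30, t, m, 10, c, y), (29, 30, t, m, 10, m, r), (29, 30, t, m, 10, q, x), (29, 30, t, m, 10, x, n)}.
Filtering on F = 30 and E != n leaves {(29, 30, m, x, 40, c, s), (29, 30, m, x, 40, c, y), (29, 30, m, x, 40, m, r), (29, 30, m, x, 40, q, x), (29, 30, m, x, 40, x, n), (29, 30, t, m, 10, c, s), (29, 30, t, m, 10, c, y), (29, 30, t, m, 10, m, r), (29, 30, t, m, 10, q, x), (29, 30, t, m, 10, x, n)}.
Projecting to G, B, C (2 duplicate(s) eliminated): {(10, c, 29), (10, m, 29), (10, q, 29), (10, x, 29), (40, c, 29), (40, m, 29), (40, q, 29), (40, x, 29)}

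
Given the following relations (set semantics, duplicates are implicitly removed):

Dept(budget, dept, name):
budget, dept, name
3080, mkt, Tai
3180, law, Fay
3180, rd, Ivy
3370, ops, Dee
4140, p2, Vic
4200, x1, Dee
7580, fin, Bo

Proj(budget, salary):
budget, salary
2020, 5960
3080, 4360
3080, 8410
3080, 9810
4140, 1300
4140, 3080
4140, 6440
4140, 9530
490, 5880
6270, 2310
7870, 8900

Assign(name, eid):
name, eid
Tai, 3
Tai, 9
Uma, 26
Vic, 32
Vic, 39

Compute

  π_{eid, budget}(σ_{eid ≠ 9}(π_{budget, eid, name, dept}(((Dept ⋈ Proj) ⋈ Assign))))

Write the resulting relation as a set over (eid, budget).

Joining Dept and Proj on budget yields {(3080, mkt, Tai, 4360), (3080, mkt, Tai, 8410), (3080, mkt, Tai, 9810), (4140, p2, Vic, 1300), (4140, p2, Vic, 3080), (4140, p2, Vic, 6440), (4140, p2, Vic, 9530)}.
Joining (Dept ⋈ Proj) and Assign on name yields {(3080, mkt, Tai, 4360, 3), (3080, mkt, Tai, 4360, 9), (3080, mkt, Tai, 8410, 3), (3080, mkt, Tai, 8410, 9), (3080, mkt, Tai, 9810, 3), (3080, mkt, Tai, 9810, 9), (4140, p2, Vic, 1300, 32), (4140, p2, Vic, 1300, 39), (4140, p2, Vic, 3080, 32), (4140, p2, Vic, 3080, 39), (4140, p2, Vic, 6440, 32), (4140, p2, Vic, 6440, 39), (4140, p2, Vic, 9530, 32), (4140, p2, Vic, 9530, 39)}.
Projecting to budget, eid, name, dept (10 duplicate(s) eliminated): {(3080, 3, Tai, mkt), (3080, 9, Tai, mkt), (4140, 32, Vic, p2), (4140, 39, Vic, p2)}
σ[eid ≠ 9]: keep tuples satisfying eid ≠ 9 → {(3080, 3, Tai, mkt), (4140, 32, Vic, p2), (4140, 39, Vic, p2)}
Projecting to eid, budget: {(3, 3080), (32, 4140), (39, 4140)}

{(3, 3080), (32, 4140), (39, 4140)}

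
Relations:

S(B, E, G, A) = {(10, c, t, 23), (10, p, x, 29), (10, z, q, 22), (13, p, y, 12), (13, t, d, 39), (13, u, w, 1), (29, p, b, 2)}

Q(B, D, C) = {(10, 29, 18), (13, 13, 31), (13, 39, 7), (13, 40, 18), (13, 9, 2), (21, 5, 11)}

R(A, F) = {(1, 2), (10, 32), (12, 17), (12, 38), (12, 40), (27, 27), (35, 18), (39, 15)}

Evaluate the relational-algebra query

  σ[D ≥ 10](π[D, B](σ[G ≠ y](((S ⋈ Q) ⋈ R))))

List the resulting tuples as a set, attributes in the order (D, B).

{(13, 13), (39, 13), (40, 13)}

Joining S and Q on B yields {(10, c, t, 23, 29, 18), (10, p, x, 29, 29, 18), (10, z, q, 22, 29, 18), (13, p, y, 12, 13, 31), (13, p, y, 12, 39, 7), (13, p, y, 12, 40, 18), (13, p, y, 12, 9, 2), (13, t, d, 39, 13, 31), (13, t, d, 39, 39, 7), (13, t, d, 39, 40, 18), (13, t, d, 39, 9, 2), (13, u, w, 1, 13, 31), (13, u, w, 1, 39, 7), (13, u, w, 1, 40, 18), (13, u, w, 1, 9, 2)}.
Joining (S ⋈ Q) and R on A yields {(13, p, y, 12, 13, 31, 17), (13, p, y, 12, 13, 31, 38), (13, p, y, 12, 13, 31, 40), (13, p, y, 12, 39, 7, 17), (13, p, y, 12, 39, 7, 38), (13, p, y, 12, 39, 7, 40), (13, p, y, 12, 40, 18, 17), (13, p, y, 12, 40, 18, 38), (13, p, y, 12, 40, 18, 40), (13, p, y, 12, 9, 2, 17), (13, p, y, 12, 9, 2, 38), (13, p, y, 12, 9, 2, 40), (13, t, d, 39, 13, 31, 15), (13, t, d, 39, 39, 7, 15), (13, t, d, 39, 40, 18, 15), (13, t, d, 39, 9, 2, 15), (13, u, w, 1, 13, 31, 2), (13, u, w, 1, 39, 7, 2), (13, u, w, 1, 40, 18, 2), (13, u, w, 1, 9, 2, 2)}.
σ[G ≠ y]: keep tuples satisfying G ≠ y → {(13, t, d, 39, 13, 31, 15), (13, t, d, 39, 39, 7, 15), (13, t, d, 39, 40, 18, 15), (13, t, d, 39, 9, 2, 15), (13, u, w, 1, 13, 31, 2), (13, u, w, 1, 39, 7, 2), (13, u, w, 1, 40, 18, 2), (13, u, w, 1, 9, 2, 2)}
Projecting to D, B (4 duplicate(s) eliminated): {(13, 13), (39, 13), (40, 13), (9, 13)}
σ[D ≥ 10]: keep tuples satisfying D ≥ 10 → {(13, 13), (39, 13), (40, 13)}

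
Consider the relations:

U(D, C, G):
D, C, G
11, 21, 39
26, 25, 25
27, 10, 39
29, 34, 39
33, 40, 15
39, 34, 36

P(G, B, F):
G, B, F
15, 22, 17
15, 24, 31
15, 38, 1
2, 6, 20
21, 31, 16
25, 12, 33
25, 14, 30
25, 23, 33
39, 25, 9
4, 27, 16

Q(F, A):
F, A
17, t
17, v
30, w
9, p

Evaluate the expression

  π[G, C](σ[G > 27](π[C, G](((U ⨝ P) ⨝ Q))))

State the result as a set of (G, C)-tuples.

{(39, 10), (39, 21), (39, 34)}

Joining U and P on G yields {(11, 21, 39, 25, 9), (26, 25, 25, 12, 33), (26, 25, 25, 14, 30), (26, 25, 25, 23, 33), (27, 10, 39, 25, 9), (29, 34, 39, 25, 9), (33, 40, 15, 22, 17), (33, 40, 15, 24, 31), (33, 40, 15, 38, 1)}.
Joining (U ⨝ P) and Q on F yields {(11, 21, 39, 25, 9, p), (26, 25, 25, 14, 30, w), (27, 10, 39, 25, 9, p), (29, 34, 39, 25, 9, p), (33, 40, 15, 22, 17, t), (33, 40, 15, 22, 17, v)}.
Projecting to C, G (1 duplicate(s) eliminated): {(10, 39), (21, 39), (25, 25), (34, 39), (40, 15)}
Selection G > 27: {(10, 39), (21, 39), (34, 39)}
Projecting to G, C: {(39, 10), (39, 21), (39, 34)}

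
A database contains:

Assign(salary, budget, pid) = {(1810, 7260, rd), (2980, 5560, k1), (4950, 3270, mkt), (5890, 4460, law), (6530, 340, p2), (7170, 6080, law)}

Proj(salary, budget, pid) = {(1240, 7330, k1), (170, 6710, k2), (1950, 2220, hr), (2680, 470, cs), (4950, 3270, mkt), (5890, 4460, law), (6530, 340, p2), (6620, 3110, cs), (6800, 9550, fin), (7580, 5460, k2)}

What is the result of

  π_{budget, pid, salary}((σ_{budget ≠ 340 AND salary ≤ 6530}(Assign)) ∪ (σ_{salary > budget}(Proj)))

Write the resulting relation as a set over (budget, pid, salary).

{(3110, cs, 6620), (3270, mkt, 4950), (340, p2, 6530), (4460, law, 5890), (470, cs, 2680), (5460, k2, 7580), (5560, k1, 2980), (7260, rd, 1810)}

Apply σ_{budget ≠ 340 AND salary ≤ 6530}; surviving tuples: {(1810, 7260, rd), (2980, 5560, k1), (4950, 3270, mkt), (5890, 4460, law)}
Apply σ_{salary > budget}; surviving tuples: {(2680, 470, cs), (4950, 3270, mkt), (5890, 4460, law), (6530, 340, p2), (6620, 3110, cs), (7580, 5460, k2)}
Set union of the two operands is {(1810, 7260, rd), (2680, 470, cs), (2980, 5560, k1), (4950, 3270, mkt), (5890, 4460, law), (6530, 340, p2), (6620, 3110, cs), (7580, 5460, k2)}.
π[budget, pid, salary]: project onto (budget, pid, salary) → {(3110, cs, 6620), (3270, mkt, 4950), (340, p2, 6530), (4460, law, 5890), (470, cs, 2680), (5460, k2, 7580), (5560, k1, 2980), (7260, rd, 1810)}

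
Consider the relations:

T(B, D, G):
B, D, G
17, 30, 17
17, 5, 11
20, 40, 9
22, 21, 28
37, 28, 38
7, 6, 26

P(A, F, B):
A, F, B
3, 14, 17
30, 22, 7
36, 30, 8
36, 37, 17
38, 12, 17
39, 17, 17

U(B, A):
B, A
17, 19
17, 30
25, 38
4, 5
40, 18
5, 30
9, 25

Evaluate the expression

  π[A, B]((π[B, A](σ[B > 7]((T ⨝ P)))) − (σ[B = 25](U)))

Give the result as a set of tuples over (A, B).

{(3, 17), (36, 17), (38, 17), (39, 17)}

Natural join on B: {(17, 30, 17, 3, 14), (17, 30, 17, 36, 37), (17, 30, 17, 38, 12), (17, 30, 17, 39, 17), (17, 5, 11, 3, 14), (17, 5, 11, 36, 37), (17, 5, 11, 38, 12), (17, 5, 11, 39, 17), (7, 6, 26, 30, 22)}
Filtering on B > 7 leaves {(17, 30, 17, 3, 14), (17, 30, 17, 36, 37), (17, 30, 17, 38, 12), (17, 30, 17, 39, 17), (17, 5, 11, 3, 14), (17, 5, 11, 36, 37), (17, 5, 11, 38, 12), (17, 5, 11, 39, 17)}.
π[B, A]: project onto (B, A) (4 duplicate(s) eliminated) → {(17, 3), (17, 36), (17, 38), (17, 39)}
Filtering on B = 25 leaves {(25, 38)}.
Difference: {(17, 3), (17, 36), (17, 38), (17, 39)} with {(25, 38)} → {(17, 3), (17, 36), (17, 38), (17, 39)}
π[A, B]: project onto (A, B) → {(3, 17), (36, 17), (38, 17), (39, 17)}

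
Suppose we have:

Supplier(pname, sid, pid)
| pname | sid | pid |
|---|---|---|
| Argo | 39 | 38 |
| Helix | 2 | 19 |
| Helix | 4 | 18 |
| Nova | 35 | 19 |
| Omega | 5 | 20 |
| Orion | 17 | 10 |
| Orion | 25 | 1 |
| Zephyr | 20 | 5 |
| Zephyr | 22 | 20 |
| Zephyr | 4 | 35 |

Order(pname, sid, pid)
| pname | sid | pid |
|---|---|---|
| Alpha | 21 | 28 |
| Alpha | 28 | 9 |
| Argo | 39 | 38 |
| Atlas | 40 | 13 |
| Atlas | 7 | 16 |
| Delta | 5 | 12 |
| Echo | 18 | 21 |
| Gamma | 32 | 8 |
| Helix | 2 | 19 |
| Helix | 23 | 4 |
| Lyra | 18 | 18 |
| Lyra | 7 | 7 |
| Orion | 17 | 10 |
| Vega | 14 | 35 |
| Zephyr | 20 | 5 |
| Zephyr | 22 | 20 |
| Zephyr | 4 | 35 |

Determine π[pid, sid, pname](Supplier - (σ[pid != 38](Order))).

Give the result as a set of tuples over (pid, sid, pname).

σ[pid != 38]: keep tuples satisfying pid != 38 → {(Alpha, 21, 28), (Alpha, 28, 9), (Atlas, 40, 13), (Atlas, 7, 16), (Delta, 5, 12), (Echo, 18, 21), (Gamma, 32, 8), (Helix, 2, 19), (Helix, 23, 4), (Lyra, 18, 18), (Lyra, 7, 7), (Orion, 17, 10), (Vega, 14, 35), (Zephyr, 20, 5), (Zephyr, 22, 20), (Zephyr, 4, 35)}
Set difference of the two operands is {(Argo, 39, 38), (Helix, 4, 18), (Nova, 35, 19), (Omega, 5, 20), (Orion, 25, 1)}.
π[pid, sid, pname]: project onto (pid, sid, pname) → {(1, 25, Orion), (18, 4, Helix), (19, 35, Nova), (20, 5, Omega), (38, 39, Argo)}

{(1, 25, Orion), (18, 4, Helix), (19, 35, Nova), (20, 5, Omega), (38, 39, Argo)}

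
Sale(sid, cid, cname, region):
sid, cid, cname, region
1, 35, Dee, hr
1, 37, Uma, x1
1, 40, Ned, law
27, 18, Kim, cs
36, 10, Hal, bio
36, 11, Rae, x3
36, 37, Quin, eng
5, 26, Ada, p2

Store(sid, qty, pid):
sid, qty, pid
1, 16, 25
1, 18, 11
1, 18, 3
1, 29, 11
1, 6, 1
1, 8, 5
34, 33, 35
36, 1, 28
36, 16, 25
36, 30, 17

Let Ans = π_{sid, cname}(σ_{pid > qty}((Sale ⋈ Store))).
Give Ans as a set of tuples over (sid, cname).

{(1, Dee), (1, Ned), (1, Uma), (36, Hal), (36, Quin), (36, Rae)}

Natural join on sid: {(1, 35, Dee, hr, 16, 25), (1, 35, Dee, hr, 18, 11), (1, 35, Dee, hr, 18, 3), (1, 35, Dee, hr, 29, 11), (1, 35, Dee, hr, 6, 1), (1, 35, Dee, hr, 8, 5), (1, 37, Uma, x1, 16, 25), (1, 37, Uma, x1, 18, 11), (1, 37, Uma, x1, 18, 3), (1, 37, Uma, x1, 29, 11), (1, 37, Uma, x1, 6, 1), (1, 37, Uma, x1, 8, 5), (1, 40, Ned, law, 16, 25), (1, 40, Ned, law, 18, 11), (1, 40, Ned, law, 18, 3), (1, 40, Ned, law, 29, 11), (1, 40, Ned, law, 6, 1), (1, 40, Ned, law, 8, 5), (36, 10, Hal, bio, 1, 28), (36, 10, Hal, bio, 16, 25), (36, 10, Hal, bio, 30, 17), (36, 11, Rae, x3, 1, 28), (36, 11, Rae, x3, 16, 25), (36, 11, Rae, x3, 30, 17), (36, 37, Quin, eng, 1, 28), (36, 37, Quin, eng, 16, 25), (36, 37, Quin, eng, 30, 17)}
σ[pid > qty]: keep tuples satisfying pid > qty → {(1, 35, Dee, hr, 16, 25), (1, 37, Uma, x1, 16, 25), (1, 40, Ned, law, 16, 25), (36, 10, Hal, bio, 1, 28), (36, 10, Hal, bio, 16, 25), (36, 11, Rae, x3, 1, 28), (36, 11, Rae, x3, 16, 25), (36, 37, Quin, eng, 1, 28), (36, 37, Quin, eng, 16, 25)}
Projecting to sid, cname (3 duplicate(s) eliminated): {(1, Dee), (1, Ned), (1, Uma), (36, Hal), (36, Quin), (36, Rae)}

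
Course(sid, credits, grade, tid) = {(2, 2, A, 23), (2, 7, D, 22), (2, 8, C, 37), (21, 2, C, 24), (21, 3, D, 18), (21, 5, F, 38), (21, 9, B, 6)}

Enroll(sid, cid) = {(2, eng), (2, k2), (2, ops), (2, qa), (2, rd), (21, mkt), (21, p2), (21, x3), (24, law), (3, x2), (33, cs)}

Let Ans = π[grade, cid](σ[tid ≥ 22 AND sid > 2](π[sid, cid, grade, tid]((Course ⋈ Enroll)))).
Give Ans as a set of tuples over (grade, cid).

{(C, mkt), (C, p2), (C, x3), (F, mkt), (F, p2), (F, x3)}

Joining Course and Enroll on sid yields {(2, 2, A, 23, eng), (2, 2, A, 23, k2), (2, 2, A, 23, ops), (2, 2, A, 23, qa), (2, 2, A, 23, rd), (2, 7, D, 22, eng), (2, 7, D, 22, k2), (2, 7, D, 22, ops), (2, 7, D, 22, qa), (2, 7, D, 22, rd), (2, 8, C, 37, eng), (2, 8, C, 37, k2), (2, 8, C, 37, ops), (2, 8, C, 37, qa), (2, 8, C, 37, rd), (21, 2, C, 24, mkt), (21, 2, C, 24, p2), (21, 2, C, 24, x3), (21, 3, D, 18, mkt), (21, 3, D, 18, p2), (21, 3, D, 18, x3), (21, 5, F, 38, mkt), (21, 5, F, 38, p2), (21, 5, F, 38, x3), (21, 9, B, 6, mkt), (21, 9, B, 6, p2), (21, 9, B, 6, x3)}.
Projecting to sid, cid, grade, tid: {(2, eng, A, 23), (2, eng, C, 37), (2, eng, D, 22), (2, k2, A, 23), (2, k2, C, 37), (2, k2, D, 22), (2, ops, A, 23), (2, ops, C, 37), (2, ops, D, 22), (2, qa, A, 23), (2, qa, C, 37), (2, qa, D, 22), (2, rd, A, 23), (2, rd, C, 37), (2, rd, D, 22), (21, mkt, B, 6), (21, mkt, C, 24), (21, mkt, D, 18), (21, mkt, F, 38), (21, p2, B, 6), (21, p2, C, 24), (21, p2, D, 18), (21, p2, F, 38), (21, x3, B, 6), (21, x3, C, 24), (21, x3, D, 18), (21, x3, F, 38)}
Apply σ_{tid ≥ 22 AND sid > 2}; surviving tuples: {(21, mkt, C, 24), (21, mkt, F, 38), (21, p2, C, 24), (21, p2, F, 38), (21, x3, C, 24), (21, x3, F, 38)}
Projecting to grade, cid: {(C, mkt), (C, p2), (C, x3), (F, mkt), (F, p2), (F, x3)}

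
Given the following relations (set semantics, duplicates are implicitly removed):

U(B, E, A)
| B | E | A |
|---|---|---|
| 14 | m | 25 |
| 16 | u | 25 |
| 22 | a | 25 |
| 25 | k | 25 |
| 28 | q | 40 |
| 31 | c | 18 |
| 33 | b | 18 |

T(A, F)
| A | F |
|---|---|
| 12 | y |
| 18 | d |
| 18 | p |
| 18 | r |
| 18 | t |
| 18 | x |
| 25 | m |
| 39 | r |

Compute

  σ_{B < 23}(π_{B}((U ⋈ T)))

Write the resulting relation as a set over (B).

{14, 16, 22}

Natural join on A: {(14, m, 25, m), (16, u, 25, m), (22, a, 25, m), (25, k, 25, m), (31, c, 18, d), (31, c, 18, p), (31, c, 18, r), (31, c, 18, t), (31, c, 18, x), (33, b, 18, d), (33, b, 18, p), (33, b, 18, r), (33, b, 18, t), (33, b, 18, x)}
Keep only column(s) B (8 duplicate(s) eliminated): {14, 16, 22, 25, 31, 33}
Filtering on B < 23 leaves {14, 16, 22}.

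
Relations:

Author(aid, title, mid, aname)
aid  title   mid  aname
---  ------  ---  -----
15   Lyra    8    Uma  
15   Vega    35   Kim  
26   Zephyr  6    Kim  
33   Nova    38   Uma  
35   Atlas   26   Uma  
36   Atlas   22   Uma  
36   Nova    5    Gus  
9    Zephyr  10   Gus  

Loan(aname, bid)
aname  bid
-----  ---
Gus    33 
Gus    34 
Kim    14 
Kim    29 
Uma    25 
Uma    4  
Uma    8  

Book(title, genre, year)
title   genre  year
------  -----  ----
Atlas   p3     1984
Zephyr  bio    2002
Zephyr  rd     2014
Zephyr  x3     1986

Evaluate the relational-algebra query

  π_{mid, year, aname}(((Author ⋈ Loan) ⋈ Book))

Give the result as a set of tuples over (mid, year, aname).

{(10, 1986, Gus), (10, 2002, Gus), (10, 2014, Gus), (22, 1984, Uma), (26, 1984, Uma), (6, 1986, Kim), (6, 2002, Kim), (6, 2014, Kim)}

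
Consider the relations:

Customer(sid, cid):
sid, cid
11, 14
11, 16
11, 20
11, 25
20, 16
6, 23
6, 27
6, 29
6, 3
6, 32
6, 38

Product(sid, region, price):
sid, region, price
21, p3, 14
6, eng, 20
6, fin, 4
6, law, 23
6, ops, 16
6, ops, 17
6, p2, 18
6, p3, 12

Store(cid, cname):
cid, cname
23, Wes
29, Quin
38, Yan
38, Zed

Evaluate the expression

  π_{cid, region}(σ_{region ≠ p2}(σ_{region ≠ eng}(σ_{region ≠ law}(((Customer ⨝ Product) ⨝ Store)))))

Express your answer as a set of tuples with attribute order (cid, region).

{(23, fin), (23, ops), (23, p3), (29, fin), (29, ops), (29, p3), (38, fin), (38, ops), (38, p3)}

Joining Customer and Product on sid yields {(6, 23, eng, 20), (6, 23, fin, 4), (6, 23, law, 23), (6, 23, ops, 16), (6, 23, ops, 17), (6, 23, p2, 18), (6, 23, p3, 12), (6, 27, eng, 20), (6, 27, fin, 4), (6, 27, law, 23), (6, 27, ops, 16), (6, 27, ops, 17), (6, 27, p2, 18), (6, 27, p3, 12), (6, 29, eng, 20), (6, 29, fin, 4), (6, 29, law, 23), (6, 29, ops, 16), (6, 29, ops, 17), (6, 29, p2, 18), (6, 29, p3, 12), (6, 3, eng, 20), (6, 3, fin, 4), (6, 3, law, 23), (6, 3, ops, 16), (6, 3, ops, 17), (6, 3, p2, 18), (6, 3, p3, 12), (6, 32, eng, 20), (6, 32, fin, 4), (6, 32, law, 23), (6, 32, ops, 16), (6, 32, ops, 17), (6, 32, p2, 18), (6, 32, p3, 12), (6, 38, eng, 20), (6, 38, fin, 4), (6, 38, law, 23), (6, 38, ops, 16), (6, 38, ops, 17), (6, 38, p2, 18), (6, 38, p3, 12)}.
Joining (Customer ⨝ Product) and Store on cid yields {(6, 23, eng, 20, Wes), (6, 23, fin, 4, Wes), (6, 23, law, 23, Wes), (6, 23, ops, 16, Wes), (6, 23, ops, 17, Wes), (6, 23, p2, 18, Wes), (6, 23, p3, 12, Wes), (6, 29, eng, 20, Quin), (6, 29, fin, 4, Quin), (6, 29, law, 23, Quin), (6, 29, ops, 16, Quin), (6, 29, ops, 17, Quin), (6, 29, p2, 18, Quin), (6, 29, p3, 12, Quin), (6, 38, eng, 20, Yan), (6, 38, eng, 20, Zed), (6, 38, fin, 4, Yan), (6, 38, fin, 4, Zed), (6, 38, law, 23, Yan), (6, 38, law, 23, Zed), (6, 38, ops, 16, Yan), (6, 38, ops, 16, Zed), (6, 38, ops, 17, Yan), (6, 38, ops, 17, Zed), (6, 38, p2, 18, Yan), (6, 38, p2, 18, Zed), (6, 38, p3, 12, Yan), (6, 38, p3, 12, Zed)}.
Selection region ≠ law: {(6, 23, eng, 20, Wes), (6, 23, fin, 4, Wes), (6, 23, ops, 16, Wes), (6, 23, ops, 17, Wes), (6, 23, p2, 18, Wes), (6, 23, p3, 12, Wes), (6, 29, eng, 20, Quin), (6, 29, fin, 4, Quin), (6, 29, ops, 16, Quin), (6, 29, ops, 17, Quin), (6, 29, p2, 18, Quin), (6, 29, p3, 12, Quin), (6, 38, eng, 20, Yan), (6, 38, eng, 20, Zed), (6, 38, fin, 4, Yan), (6, 38, fin, 4, Zed), (6, 38, ops, 16, Yan), (6, 38, ops, 16, Zed), (6, 38, ops, 17, Yan), (6, 38, ops, 17, Zed), (6, 38, p2, 18, Yan), (6, 38, p2, 18, Zed), (6, 38, p3, 12, Yan), (6, 38, p3, 12, Zed)}
Selection region ≠ eng: {(6, 23, fin, 4, Wes), (6, 23, ops, 16, Wes), (6, 23, ops, 17, Wes), (6, 23, p2, 18, Wes), (6, 23, p3, 12, Wes), (6, 29, fin, 4, Quin), (6, 29, ops, 16, Quin), (6, 29, ops, 17, Quin), (6, 29, p2, 18, Quin), (6, 29, p3, 12, Quin), (6, 38, fin, 4, Yan), (6, 38, fin, 4, Zed), (6, 38, ops, 16, Yan), (6, 38, ops, 16, Zed), (6, 38, ops, 17, Yan), (6, 38, ops, 17, Zed), (6, 38, p2, 18, Yan), (6, 38, p2, 18, Zed), (6, 38, p3, 12, Yan), (6, 38, p3, 12, Zed)}
Selection region ≠ p2: {(6, 23, fin, 4, Wes), (6, 23, ops, 16, Wes), (6, 23, ops, 17, Wes), (6, 23, p3, 12, Wes), (6, 29, fin, 4, Quin), (6, 29, ops, 16, Quin), (6, 29, ops, 17, Quin), (6, 29, p3, 12, Quin), (6, 38, fin, 4, Yan), (6, 38, fin, 4, Zed), (6, 38, ops, 16, Yan), (6, 38, ops, 16, Zed), (6, 38, ops, 17, Yan), (6, 38, ops, 17, Zed), (6, 38, p3, 12, Yan), (6, 38, p3, 12, Zed)}
π[cid, region]: project onto (cid, region) (7 duplicate(s) eliminated) → {(23, fin), (23, ops), (23, p3), (29, fin), (29, ops), (29, p3), (38, fin), (38, ops), (38, p3)}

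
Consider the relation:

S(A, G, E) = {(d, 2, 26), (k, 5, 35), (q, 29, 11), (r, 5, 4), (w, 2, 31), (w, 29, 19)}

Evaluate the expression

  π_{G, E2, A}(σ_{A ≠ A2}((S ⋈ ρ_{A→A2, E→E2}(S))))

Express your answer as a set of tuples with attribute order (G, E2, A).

{(2, 26, w), (2, 31, d), (29, 11, w), (29, 19, q), (5, 35, r), (5, 4, k)}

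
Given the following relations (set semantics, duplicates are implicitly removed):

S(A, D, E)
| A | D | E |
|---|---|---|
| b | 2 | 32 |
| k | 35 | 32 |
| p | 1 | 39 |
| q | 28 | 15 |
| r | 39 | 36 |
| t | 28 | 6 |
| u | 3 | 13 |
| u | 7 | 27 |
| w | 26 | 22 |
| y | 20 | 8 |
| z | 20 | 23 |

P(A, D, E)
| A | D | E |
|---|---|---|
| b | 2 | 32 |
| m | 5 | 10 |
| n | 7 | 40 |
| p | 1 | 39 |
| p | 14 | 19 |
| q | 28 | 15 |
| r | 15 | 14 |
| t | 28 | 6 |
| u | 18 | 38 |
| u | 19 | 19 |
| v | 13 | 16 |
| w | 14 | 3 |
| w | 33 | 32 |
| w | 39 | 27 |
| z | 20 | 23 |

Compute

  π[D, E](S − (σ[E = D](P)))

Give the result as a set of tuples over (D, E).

Selection E = D: {(u, 19, 19)}
Set difference of the two operands is {(b, 2, 32), (k, 35, 32), (p, 1, 39), (q, 28, 15), (r, 39, 36), (t, 28, 6), (u, 3, 13), (u, 7, 27), (w, 26, 22), (y, 20, 8), (z, 20, 23)}.
Projecting to D, E: {(1, 39), (2, 32), (20, 23), (20, 8), (26, 22), (28, 15), (28, 6), (3, 13), (35, 32), (39, 36), (7, 27)}

{(1, 39), (2, 32), (20, 23), (20, 8), (26, 22), (28, 15), (28, 6), (3, 13), (35, 32), (39, 36), (7, 27)}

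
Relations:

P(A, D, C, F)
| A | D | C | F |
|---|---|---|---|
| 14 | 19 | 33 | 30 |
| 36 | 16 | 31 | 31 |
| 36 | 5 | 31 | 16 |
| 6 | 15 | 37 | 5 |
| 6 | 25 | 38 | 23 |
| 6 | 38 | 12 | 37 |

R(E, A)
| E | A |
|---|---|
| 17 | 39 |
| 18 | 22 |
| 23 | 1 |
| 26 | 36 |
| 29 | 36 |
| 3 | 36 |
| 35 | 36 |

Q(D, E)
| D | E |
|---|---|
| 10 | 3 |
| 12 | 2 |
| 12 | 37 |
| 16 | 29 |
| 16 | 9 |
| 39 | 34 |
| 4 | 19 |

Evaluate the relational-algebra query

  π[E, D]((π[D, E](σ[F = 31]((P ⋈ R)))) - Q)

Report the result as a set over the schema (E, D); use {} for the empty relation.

{(26, 16), (3, 16), (35, 16)}

Joining P and R on A yields {(36, 16, 31, 31, 26), (36, 16, 31, 31, 29), (36, 16, 31, 31, 3), (36, 16, 31, 31, 35), (36, 5, 31, 16, 26), (36, 5, 31, 16, 29), (36, 5, 31, 16, 3), (36, 5, 31, 16, 35)}.
Apply σ_{F = 31}; surviving tuples: {(36, 16, 31, 31, 26), (36, 16, 31, 31, 29), (36, 16, 31, 31, 3), (36, 16, 31, 31, 35)}
Projecting to D, E: {(16, 26), (16, 29), (16, 3), (16, 35)}
Difference: {(16, 26), (16, 29), (16, 3), (16, 35)} with {(10, 3), (12, 2), (12, 37), (16, 29), (16, 9), (39, 34), (4, 19)} → {(16, 26), (16, 3), (16, 35)}
Projecting to E, D: {(26, 16), (3, 16), (35, 16)}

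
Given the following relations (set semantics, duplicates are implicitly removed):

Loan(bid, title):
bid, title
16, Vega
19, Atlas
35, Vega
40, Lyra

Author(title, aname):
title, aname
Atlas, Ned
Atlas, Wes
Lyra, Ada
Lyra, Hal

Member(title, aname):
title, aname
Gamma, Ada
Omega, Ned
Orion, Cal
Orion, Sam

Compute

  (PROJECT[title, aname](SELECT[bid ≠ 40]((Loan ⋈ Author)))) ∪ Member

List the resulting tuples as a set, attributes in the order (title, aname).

Natural join on title: {(19, Atlas, Ned), (19, Atlas, Wes), (40, Lyra, Ada), (40, Lyra, Hal)}
Apply σ_{bid ≠ 40}; surviving tuples: {(19, Atlas, Ned), (19, Atlas, Wes)}
Keep only column(s) title, aname: {(Atlas, Ned), (Atlas, Wes)}
Taking the union: {(Atlas, Ned), (Atlas, Wes), (Gamma, Ada), (Omega, Ned), (Orion, Cal), (Orion, Sam)}

{(Atlas, Ned), (Atlas, Wes), (Gamma, Ada), (Omega, Ned), (Orion, Cal), (Orion, Sam)}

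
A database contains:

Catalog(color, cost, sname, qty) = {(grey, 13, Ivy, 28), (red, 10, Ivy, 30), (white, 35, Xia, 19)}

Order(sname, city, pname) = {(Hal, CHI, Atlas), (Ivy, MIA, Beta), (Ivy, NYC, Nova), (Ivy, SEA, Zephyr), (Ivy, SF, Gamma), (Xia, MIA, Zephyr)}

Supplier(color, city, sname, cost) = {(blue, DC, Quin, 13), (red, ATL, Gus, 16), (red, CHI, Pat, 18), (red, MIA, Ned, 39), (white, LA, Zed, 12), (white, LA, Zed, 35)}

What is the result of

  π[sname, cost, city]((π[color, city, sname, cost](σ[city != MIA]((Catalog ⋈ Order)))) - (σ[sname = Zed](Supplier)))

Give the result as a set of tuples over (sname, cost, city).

Natural join on sname: {(grey, 13, Ivy, 28, MIA, Beta), (grey, 13, Ivy, 28, NYC, Nova), (grey, 13, Ivy, 28, SEA, Zephyr), (grey, 13, Ivy, 28, SF, Gamma), (red, 10, Ivy, 30, MIA, Beta), (red, 10, Ivy, 30, NYC, Nova), (red, 10, Ivy, 30, SEA, Zephyr), (red, 10, Ivy, 30, SF, Gamma), (white, 35, Xia, 19, MIA, Zephyr)}
Apply σ_{city != MIA}; surviving tuples: {(grey, 13, Ivy, 28, NYC, Nova), (grey, 13, Ivy, 28, SEA, Zephyr), (grey, 13, Ivy, 28, SF, Gamma), (red, 10, Ivy, 30, NYC, Nova), (red, 10, Ivy, 30, SEA, Zephyr), (red, 10, Ivy, 30, SF, Gamma)}
Keep only column(s) color, city, sname, cost: {(grey, NYC, Ivy, 13), (grey, SEA, Ivy, 13), (grey, SF, Ivy, 13), (red, NYC, Ivy, 10), (red, SEA, Ivy, 10), (red, SF, Ivy, 10)}
Apply σ_{sname = Zed}; surviving tuples: {(white, LA, Zed, 12), (white, LA, Zed, 35)}
Difference: {(grey, NYC, Ivy, 13), (grey, SEA, Ivy, 13), (grey, SF, Ivy, 13), (red, NYC, Ivy, 10), (red, SEA, Ivy, 10), (red, SF, Ivy, 10)} with {(white, LA, Zed, 12), (white, LA, Zed, 35)} → {(grey, NYC, Ivy, 13), (grey, SEA, Ivy, 13), (grey, SF, Ivy, 13), (red, NYC, Ivy, 10), (red, SEA, Ivy, 10), (red, SF, Ivy, 10)}
Keep only column(s) sname, cost, city: {(Ivy, 10, NYC), (Ivy, 10, SEA), (Ivy, 10, SF), (Ivy, 13, NYC), (Ivy, 13, SEA), (Ivy, 13, SF)}

{(Ivy, 10, NYC), (Ivy, 10, SEA), (Ivy, 10, SF), (Ivy, 13, NYC), (Ivy, 13, SEA), (Ivy, 13, SF)}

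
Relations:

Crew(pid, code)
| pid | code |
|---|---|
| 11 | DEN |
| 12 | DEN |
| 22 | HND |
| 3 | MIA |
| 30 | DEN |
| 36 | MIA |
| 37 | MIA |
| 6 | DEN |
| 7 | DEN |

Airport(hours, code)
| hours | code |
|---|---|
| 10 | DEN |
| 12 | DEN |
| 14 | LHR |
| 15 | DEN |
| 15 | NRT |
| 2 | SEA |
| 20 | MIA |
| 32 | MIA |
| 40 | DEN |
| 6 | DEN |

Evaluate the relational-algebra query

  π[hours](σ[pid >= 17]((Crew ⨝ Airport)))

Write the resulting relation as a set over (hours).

{10, 12, 15, 20, 32, 40, 6}

Joining Crew and Airport on code yields {(11, DEN, 10), (11, DEN, 12), (11, DEN, 15), (11, DEN, 40), (11, DEN, 6), (12, DEN, 10), (12, DEN, 12), (12, DEN, 15), (12, DEN, 40), (12, DEN, 6), (3, MIA, 20), (3, MIA, 32), (30, DEN, 10), (30, DEN, 12), (30, DEN, 15), (30, DEN, 40), (30, DEN, 6), (36, MIA, 20), (36, MIA, 32), (37, MIA, 20), (37, MIA, 32), (6, DEN, 10), (6, DEN, 12), (6, DEN, 15), (6, DEN, 40), (6, DEN, 6), (7, DEN, 10), (7, DEN, 12), (7, DEN, 15), (7, DEN, 40), (7, DEN, 6)}.
Apply σ_{pid >= 17}; surviving tuples: {(30, DEN, 10), (30, DEN, 12), (30, DEN, 15), (30, DEN, 40), (30, DEN, 6), (36, MIA, 20), (36, MIA, 32), (37, MIA, 20), (37, MIA, 32)}
Keep only column(s) hours (2 duplicate(s) eliminated): {10, 12, 15, 20, 32, 40, 6}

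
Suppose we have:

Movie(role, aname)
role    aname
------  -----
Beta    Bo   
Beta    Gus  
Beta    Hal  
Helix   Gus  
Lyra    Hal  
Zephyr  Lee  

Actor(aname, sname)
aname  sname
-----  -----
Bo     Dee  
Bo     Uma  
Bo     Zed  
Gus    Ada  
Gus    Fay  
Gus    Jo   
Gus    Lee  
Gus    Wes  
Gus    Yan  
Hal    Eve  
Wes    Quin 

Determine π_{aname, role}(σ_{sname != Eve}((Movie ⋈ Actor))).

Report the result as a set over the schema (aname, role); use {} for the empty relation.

{(Bo, Beta), (Gus, Beta), (Gus, Helix)}

Movie ⋈ Actor (natural join on aname): {(Beta, Bo, Dee), (Beta, Bo, Uma), (Beta, Bo, Zed), (Beta, Gus, Ada), (Beta, Gus, Fay), (Beta, Gus, Jo), (Beta, Gus, Lee), (Beta, Gus, Wes), (Beta, Gus, Yan), (Beta, Hal, Eve), (Helix, Gus, Ada), (Helix, Gus, Fay), (Helix, Gus, Jo), (Helix, Gus, Lee), (Helix, Gus, Wes), (Helix, Gus, Yan), (Lyra, Hal, Eve)}
σ[sname != Eve]: keep tuples satisfying sname != Eve → {(Beta, Bo, Dee), (Beta, Bo, Uma), (Beta, Bo, Zed), (Beta, Gus, Ada), (Beta, Gus, Fay), (Beta, Gus, Jo), (Beta, Gus, Lee), (Beta, Gus, Wes), (Beta, Gus, Yan), (Helix, Gus, Ada), (Helix, Gus, Fay), (Helix, Gus, Jo), (Helix, Gus, Lee), (Helix, Gus, Wes), (Helix, Gus, Yan)}
Keep only column(s) aname, role (12 duplicate(s) eliminated): {(Bo, Beta), (Gus, Beta), (Gus, Helix)}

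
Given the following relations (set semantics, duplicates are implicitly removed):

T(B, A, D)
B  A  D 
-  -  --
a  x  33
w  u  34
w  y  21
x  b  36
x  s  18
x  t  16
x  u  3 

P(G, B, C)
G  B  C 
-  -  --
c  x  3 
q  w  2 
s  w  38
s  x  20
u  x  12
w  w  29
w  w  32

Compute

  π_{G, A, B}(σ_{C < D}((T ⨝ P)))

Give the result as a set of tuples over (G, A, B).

Joining T and P on B yields {(w, u, 34, q, 2), (w, u, 34, s, 38), (w, u, 34, w, 29), (w, u, 34, w, 32), (w, y, 21, q, 2), (w, y, 21, s, 38), (w, y, 21, w, 29), (w, y, 21, w, 32), (x, b, 36, c, 3), (x, b, 36, s, 20), (x, b, 36, u, 12), (x, s, 18, c, 3), (x, s, 18, s, 20), (x, s, 18, u, 12), (x, t, 16, c, 3), (x, t, 16, s, 20), (x, t, 16, u, 12), (x, u, 3, c, 3), (x, u, 3, s, 20), (x, u, 3, u, 12)}.
Apply σ_{C < D}; surviving tuples: {(w, u, 34, q, 2), (w, u, 34, w, 29), (w, u, 34, w, 32), (w, y, 21, q, 2), (x, b, 36, c, 3), (x, b, 36, s, 20), (x, b, 36, u, 12), (x, s, 18, c, 3), (x, s, 18, u, 12), (x, t, 16, c, 3), (x, t, 16, u, 12)}
π_{G, A, B} gives {(c, b, x), (c, s, x), (c, t, x), (q, u, w), (q, y, w), (s, b, x), (u, b, x), (u, s, x), (u, t, x), (w, u, w)} (1 duplicate(s) eliminated).

{(c, b, x), (c, s, x), (c, t, x), (q, u, w), (q, y, w), (s, b, x), (u, b, x), (u, s, x), (u, t, x), (w, u, w)}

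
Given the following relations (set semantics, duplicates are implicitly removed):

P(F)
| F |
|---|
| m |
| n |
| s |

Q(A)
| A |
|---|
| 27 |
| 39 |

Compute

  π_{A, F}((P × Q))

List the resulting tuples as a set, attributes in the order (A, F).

P × Q: Cartesian product, 3·2 = 6 tuples over (F, A).
π[A, F]: project onto (A, F) → {(27, m), (27, n), (27, s), (39, m), (39, n), (39, s)}

{(27, m), (27, n), (27, s), (39, m), (39, n), (39, s)}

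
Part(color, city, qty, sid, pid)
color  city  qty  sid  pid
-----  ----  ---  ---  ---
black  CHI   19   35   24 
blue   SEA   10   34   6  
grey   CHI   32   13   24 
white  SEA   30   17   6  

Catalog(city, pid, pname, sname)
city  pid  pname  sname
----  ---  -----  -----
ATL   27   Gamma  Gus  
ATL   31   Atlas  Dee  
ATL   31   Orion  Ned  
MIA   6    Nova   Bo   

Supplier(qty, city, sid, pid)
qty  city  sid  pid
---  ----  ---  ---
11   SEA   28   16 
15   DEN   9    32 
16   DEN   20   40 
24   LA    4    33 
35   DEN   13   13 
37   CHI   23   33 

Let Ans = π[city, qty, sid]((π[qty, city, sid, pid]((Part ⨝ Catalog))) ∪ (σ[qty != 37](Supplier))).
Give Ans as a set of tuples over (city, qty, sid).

{(DEN, 15, 9), (DEN, 16, 20), (DEN, 35, 13), (LA, 24, 4), (SEA, 11, 28)}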